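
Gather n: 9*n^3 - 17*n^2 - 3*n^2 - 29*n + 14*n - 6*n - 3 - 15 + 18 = 9*n^3 - 20*n^2 - 21*n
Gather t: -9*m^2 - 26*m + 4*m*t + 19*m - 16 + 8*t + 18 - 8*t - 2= -9*m^2 + 4*m*t - 7*m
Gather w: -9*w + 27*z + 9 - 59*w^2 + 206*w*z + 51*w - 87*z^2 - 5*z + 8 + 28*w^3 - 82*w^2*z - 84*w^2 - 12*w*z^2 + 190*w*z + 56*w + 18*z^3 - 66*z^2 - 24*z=28*w^3 + w^2*(-82*z - 143) + w*(-12*z^2 + 396*z + 98) + 18*z^3 - 153*z^2 - 2*z + 17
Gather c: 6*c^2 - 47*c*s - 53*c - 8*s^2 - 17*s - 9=6*c^2 + c*(-47*s - 53) - 8*s^2 - 17*s - 9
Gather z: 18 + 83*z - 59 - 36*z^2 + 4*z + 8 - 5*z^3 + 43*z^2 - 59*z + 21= -5*z^3 + 7*z^2 + 28*z - 12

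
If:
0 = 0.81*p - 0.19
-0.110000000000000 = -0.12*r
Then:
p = 0.23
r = 0.92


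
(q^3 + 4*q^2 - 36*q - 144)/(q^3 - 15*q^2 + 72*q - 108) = (q^2 + 10*q + 24)/(q^2 - 9*q + 18)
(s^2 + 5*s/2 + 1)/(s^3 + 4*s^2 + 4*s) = (s + 1/2)/(s*(s + 2))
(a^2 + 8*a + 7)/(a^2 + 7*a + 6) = (a + 7)/(a + 6)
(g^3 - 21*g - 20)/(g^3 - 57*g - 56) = (g^2 - g - 20)/(g^2 - g - 56)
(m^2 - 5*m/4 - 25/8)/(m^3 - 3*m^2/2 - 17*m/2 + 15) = (m + 5/4)/(m^2 + m - 6)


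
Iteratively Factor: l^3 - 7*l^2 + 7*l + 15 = (l - 3)*(l^2 - 4*l - 5) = (l - 3)*(l + 1)*(l - 5)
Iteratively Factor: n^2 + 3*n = (n + 3)*(n)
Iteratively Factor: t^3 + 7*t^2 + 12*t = (t)*(t^2 + 7*t + 12) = t*(t + 4)*(t + 3)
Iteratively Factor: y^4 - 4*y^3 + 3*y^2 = (y - 1)*(y^3 - 3*y^2) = y*(y - 1)*(y^2 - 3*y) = y*(y - 3)*(y - 1)*(y)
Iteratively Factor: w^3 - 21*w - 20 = (w - 5)*(w^2 + 5*w + 4) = (w - 5)*(w + 1)*(w + 4)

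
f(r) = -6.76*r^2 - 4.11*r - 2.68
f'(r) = -13.52*r - 4.11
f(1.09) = -15.19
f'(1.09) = -18.85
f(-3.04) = -52.66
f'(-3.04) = 36.99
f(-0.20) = -2.13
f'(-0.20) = -1.41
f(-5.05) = -154.32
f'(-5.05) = 64.17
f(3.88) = -120.39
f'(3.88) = -56.57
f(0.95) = -12.69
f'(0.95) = -16.95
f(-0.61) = -2.69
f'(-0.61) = 4.14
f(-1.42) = -10.47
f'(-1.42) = 15.09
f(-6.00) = -221.38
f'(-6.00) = 77.01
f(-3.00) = -51.19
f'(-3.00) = 36.45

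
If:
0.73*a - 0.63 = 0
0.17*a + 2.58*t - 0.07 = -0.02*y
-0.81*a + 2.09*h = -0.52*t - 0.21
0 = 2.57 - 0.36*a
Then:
No Solution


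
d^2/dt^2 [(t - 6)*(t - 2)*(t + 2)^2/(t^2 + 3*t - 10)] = 2*(t^3 + 15*t^2 + 75*t + 26)/(t^3 + 15*t^2 + 75*t + 125)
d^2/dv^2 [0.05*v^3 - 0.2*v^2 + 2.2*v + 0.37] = 0.3*v - 0.4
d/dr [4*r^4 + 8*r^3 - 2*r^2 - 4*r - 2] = 16*r^3 + 24*r^2 - 4*r - 4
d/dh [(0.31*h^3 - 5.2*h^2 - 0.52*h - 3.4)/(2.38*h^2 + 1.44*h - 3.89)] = (0.7378*h^4 + 0.892800000000001*h^3 - 9.8681*h^2 + 56.64*h + 6.9188)/(5.6644*h^4 + 6.8544*h^3 - 16.4428*h^2 - 11.2032*h + 15.1321)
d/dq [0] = 0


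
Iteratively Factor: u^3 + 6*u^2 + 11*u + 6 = (u + 2)*(u^2 + 4*u + 3) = (u + 2)*(u + 3)*(u + 1)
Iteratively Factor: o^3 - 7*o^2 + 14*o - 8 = (o - 1)*(o^2 - 6*o + 8) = (o - 2)*(o - 1)*(o - 4)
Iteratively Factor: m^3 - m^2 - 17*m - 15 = (m + 3)*(m^2 - 4*m - 5) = (m - 5)*(m + 3)*(m + 1)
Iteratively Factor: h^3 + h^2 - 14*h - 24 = (h - 4)*(h^2 + 5*h + 6) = (h - 4)*(h + 3)*(h + 2)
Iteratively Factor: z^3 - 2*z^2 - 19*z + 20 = (z - 5)*(z^2 + 3*z - 4) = (z - 5)*(z + 4)*(z - 1)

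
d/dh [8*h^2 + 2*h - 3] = 16*h + 2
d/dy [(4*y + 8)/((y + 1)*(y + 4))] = 4*(-y^2 - 4*y - 6)/(y^4 + 10*y^3 + 33*y^2 + 40*y + 16)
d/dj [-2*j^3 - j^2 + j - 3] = -6*j^2 - 2*j + 1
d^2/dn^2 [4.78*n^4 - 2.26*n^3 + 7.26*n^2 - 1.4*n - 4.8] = 57.36*n^2 - 13.56*n + 14.52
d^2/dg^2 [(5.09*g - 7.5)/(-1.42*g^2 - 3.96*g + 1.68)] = (-(2.84*g + 3.96)*(5.09*g - 7.5)*(5.68*g + 7.92) + (43.3668*g + 19.0128)*(1.42*g^2 + 3.96*g - 1.68))/(1.42*g^2 + 3.96*g - 1.68)^3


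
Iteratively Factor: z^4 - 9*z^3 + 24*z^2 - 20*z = (z - 5)*(z^3 - 4*z^2 + 4*z) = (z - 5)*(z - 2)*(z^2 - 2*z) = (z - 5)*(z - 2)^2*(z)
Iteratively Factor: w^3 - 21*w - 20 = (w + 4)*(w^2 - 4*w - 5) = (w + 1)*(w + 4)*(w - 5)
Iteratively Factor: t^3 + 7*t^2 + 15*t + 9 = (t + 1)*(t^2 + 6*t + 9) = (t + 1)*(t + 3)*(t + 3)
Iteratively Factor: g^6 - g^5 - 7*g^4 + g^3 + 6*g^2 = (g)*(g^5 - g^4 - 7*g^3 + g^2 + 6*g) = g*(g - 3)*(g^4 + 2*g^3 - g^2 - 2*g) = g*(g - 3)*(g + 1)*(g^3 + g^2 - 2*g) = g*(g - 3)*(g - 1)*(g + 1)*(g^2 + 2*g) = g^2*(g - 3)*(g - 1)*(g + 1)*(g + 2)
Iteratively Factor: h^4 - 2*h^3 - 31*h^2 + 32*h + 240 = (h + 4)*(h^3 - 6*h^2 - 7*h + 60) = (h - 4)*(h + 4)*(h^2 - 2*h - 15) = (h - 4)*(h + 3)*(h + 4)*(h - 5)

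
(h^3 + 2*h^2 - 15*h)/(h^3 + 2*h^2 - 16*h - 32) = h*(h^2 + 2*h - 15)/(h^3 + 2*h^2 - 16*h - 32)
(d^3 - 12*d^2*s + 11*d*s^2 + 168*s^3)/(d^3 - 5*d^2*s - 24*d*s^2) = (d - 7*s)/d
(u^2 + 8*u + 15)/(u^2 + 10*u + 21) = (u + 5)/(u + 7)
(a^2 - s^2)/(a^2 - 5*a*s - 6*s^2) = (-a + s)/(-a + 6*s)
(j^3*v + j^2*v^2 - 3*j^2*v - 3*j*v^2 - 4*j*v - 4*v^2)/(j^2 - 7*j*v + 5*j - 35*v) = v*(j^3 + j^2*v - 3*j^2 - 3*j*v - 4*j - 4*v)/(j^2 - 7*j*v + 5*j - 35*v)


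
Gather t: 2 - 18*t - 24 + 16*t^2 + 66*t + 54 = 16*t^2 + 48*t + 32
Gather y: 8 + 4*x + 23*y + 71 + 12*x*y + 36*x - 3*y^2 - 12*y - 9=40*x - 3*y^2 + y*(12*x + 11) + 70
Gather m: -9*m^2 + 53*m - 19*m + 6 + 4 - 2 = -9*m^2 + 34*m + 8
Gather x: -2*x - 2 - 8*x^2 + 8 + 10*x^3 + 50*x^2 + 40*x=10*x^3 + 42*x^2 + 38*x + 6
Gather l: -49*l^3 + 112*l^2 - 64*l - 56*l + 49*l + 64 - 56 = -49*l^3 + 112*l^2 - 71*l + 8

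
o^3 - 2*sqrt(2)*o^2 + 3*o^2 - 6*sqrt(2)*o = o*(o + 3)*(o - 2*sqrt(2))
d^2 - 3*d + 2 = (d - 2)*(d - 1)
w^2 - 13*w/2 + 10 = (w - 4)*(w - 5/2)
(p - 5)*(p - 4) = p^2 - 9*p + 20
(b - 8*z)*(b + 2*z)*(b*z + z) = b^3*z - 6*b^2*z^2 + b^2*z - 16*b*z^3 - 6*b*z^2 - 16*z^3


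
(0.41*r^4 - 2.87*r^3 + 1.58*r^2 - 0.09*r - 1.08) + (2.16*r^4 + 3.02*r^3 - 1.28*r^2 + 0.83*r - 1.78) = 2.57*r^4 + 0.15*r^3 + 0.3*r^2 + 0.74*r - 2.86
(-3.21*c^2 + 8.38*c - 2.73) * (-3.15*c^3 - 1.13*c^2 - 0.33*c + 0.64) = 10.1115*c^5 - 22.7697*c^4 + 0.189399999999999*c^3 - 1.7349*c^2 + 6.2641*c - 1.7472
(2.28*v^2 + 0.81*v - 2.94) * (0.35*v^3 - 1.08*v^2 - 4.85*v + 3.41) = 0.798*v^5 - 2.1789*v^4 - 12.9618*v^3 + 7.0215*v^2 + 17.0211*v - 10.0254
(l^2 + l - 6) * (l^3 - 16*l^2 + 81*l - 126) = l^5 - 15*l^4 + 59*l^3 + 51*l^2 - 612*l + 756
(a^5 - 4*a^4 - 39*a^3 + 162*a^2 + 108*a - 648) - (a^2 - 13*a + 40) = a^5 - 4*a^4 - 39*a^3 + 161*a^2 + 121*a - 688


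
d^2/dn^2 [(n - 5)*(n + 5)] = 2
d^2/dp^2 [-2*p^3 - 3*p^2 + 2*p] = -12*p - 6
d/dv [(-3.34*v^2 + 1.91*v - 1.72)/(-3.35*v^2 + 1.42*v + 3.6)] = (1.6557*v^2 - 35.572*v + 9.3184)/(11.2225*v^4 - 9.514*v^3 - 22.1036*v^2 + 10.224*v + 12.96)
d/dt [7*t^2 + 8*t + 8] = 14*t + 8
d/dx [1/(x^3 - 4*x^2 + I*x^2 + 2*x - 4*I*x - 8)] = (-3*x^2 + 8*x - 2*I*x - 2 + 4*I)/(x^3 - 4*x^2 + I*x^2 + 2*x - 4*I*x - 8)^2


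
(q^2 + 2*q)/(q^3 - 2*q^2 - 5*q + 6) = q/(q^2 - 4*q + 3)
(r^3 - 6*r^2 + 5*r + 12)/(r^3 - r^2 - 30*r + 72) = (r + 1)/(r + 6)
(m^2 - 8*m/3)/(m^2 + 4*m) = (m - 8/3)/(m + 4)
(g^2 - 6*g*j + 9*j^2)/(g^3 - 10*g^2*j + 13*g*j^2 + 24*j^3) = (g - 3*j)/(g^2 - 7*g*j - 8*j^2)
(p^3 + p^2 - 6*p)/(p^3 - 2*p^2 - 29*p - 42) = p*(p - 2)/(p^2 - 5*p - 14)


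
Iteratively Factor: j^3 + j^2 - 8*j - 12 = (j - 3)*(j^2 + 4*j + 4) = (j - 3)*(j + 2)*(j + 2)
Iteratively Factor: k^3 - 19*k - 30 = (k + 3)*(k^2 - 3*k - 10) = (k + 2)*(k + 3)*(k - 5)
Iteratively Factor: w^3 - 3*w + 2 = (w + 2)*(w^2 - 2*w + 1) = (w - 1)*(w + 2)*(w - 1)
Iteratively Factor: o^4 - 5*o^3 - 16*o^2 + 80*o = (o + 4)*(o^3 - 9*o^2 + 20*o) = o*(o + 4)*(o^2 - 9*o + 20) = o*(o - 4)*(o + 4)*(o - 5)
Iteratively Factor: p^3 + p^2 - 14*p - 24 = (p - 4)*(p^2 + 5*p + 6) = (p - 4)*(p + 3)*(p + 2)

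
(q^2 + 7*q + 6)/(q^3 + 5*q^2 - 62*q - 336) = (q + 1)/(q^2 - q - 56)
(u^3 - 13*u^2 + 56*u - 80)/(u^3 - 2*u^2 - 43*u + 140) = (u - 4)/(u + 7)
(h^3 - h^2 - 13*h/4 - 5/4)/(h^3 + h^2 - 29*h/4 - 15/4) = (h + 1)/(h + 3)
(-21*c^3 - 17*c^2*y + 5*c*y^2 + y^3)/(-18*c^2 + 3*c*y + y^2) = (7*c^2 + 8*c*y + y^2)/(6*c + y)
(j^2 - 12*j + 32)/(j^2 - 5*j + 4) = (j - 8)/(j - 1)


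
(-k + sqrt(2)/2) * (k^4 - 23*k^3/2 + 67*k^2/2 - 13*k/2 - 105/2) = -k^5 + sqrt(2)*k^4/2 + 23*k^4/2 - 67*k^3/2 - 23*sqrt(2)*k^3/4 + 13*k^2/2 + 67*sqrt(2)*k^2/4 - 13*sqrt(2)*k/4 + 105*k/2 - 105*sqrt(2)/4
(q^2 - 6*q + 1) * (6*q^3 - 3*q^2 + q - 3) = 6*q^5 - 39*q^4 + 25*q^3 - 12*q^2 + 19*q - 3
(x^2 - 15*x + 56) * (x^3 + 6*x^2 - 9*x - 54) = x^5 - 9*x^4 - 43*x^3 + 417*x^2 + 306*x - 3024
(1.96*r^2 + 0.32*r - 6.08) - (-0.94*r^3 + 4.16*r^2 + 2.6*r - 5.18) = 0.94*r^3 - 2.2*r^2 - 2.28*r - 0.9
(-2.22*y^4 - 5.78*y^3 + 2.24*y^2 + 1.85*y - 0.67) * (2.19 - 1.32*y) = 2.9304*y^5 + 2.7678*y^4 - 15.615*y^3 + 2.4636*y^2 + 4.9359*y - 1.4673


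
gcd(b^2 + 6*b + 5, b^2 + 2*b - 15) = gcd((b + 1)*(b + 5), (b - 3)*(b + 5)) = b + 5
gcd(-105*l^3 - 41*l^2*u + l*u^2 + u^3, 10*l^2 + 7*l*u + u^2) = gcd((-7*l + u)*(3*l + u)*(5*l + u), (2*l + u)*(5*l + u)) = 5*l + u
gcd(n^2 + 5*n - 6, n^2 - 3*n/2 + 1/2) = n - 1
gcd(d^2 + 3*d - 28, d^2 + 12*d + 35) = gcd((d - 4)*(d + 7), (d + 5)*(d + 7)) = d + 7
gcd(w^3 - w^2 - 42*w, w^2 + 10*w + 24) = w + 6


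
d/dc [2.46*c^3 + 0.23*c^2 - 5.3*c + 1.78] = 7.38*c^2 + 0.46*c - 5.3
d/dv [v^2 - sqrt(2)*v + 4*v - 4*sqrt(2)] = 2*v - sqrt(2) + 4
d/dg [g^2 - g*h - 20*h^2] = 2*g - h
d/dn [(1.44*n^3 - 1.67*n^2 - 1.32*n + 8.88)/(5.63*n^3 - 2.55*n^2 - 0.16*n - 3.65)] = (5.7301*n^4 + 14.4024*n^3 - 168.85*n^2 + 57.479*n + 6.2388)/(31.6969*n^6 - 28.713*n^5 + 4.7009*n^4 - 40.283*n^3 + 18.6406*n^2 + 1.168*n + 13.3225)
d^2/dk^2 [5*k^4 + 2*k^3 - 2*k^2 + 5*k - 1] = 60*k^2 + 12*k - 4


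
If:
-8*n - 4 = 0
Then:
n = -1/2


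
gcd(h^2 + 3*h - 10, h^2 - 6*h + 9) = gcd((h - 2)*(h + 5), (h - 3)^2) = 1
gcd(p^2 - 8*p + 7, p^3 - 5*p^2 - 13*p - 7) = p - 7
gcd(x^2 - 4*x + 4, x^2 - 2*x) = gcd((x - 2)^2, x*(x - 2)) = x - 2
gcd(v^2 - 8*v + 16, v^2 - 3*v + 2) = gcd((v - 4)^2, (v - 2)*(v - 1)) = 1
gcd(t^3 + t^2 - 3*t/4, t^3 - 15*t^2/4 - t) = t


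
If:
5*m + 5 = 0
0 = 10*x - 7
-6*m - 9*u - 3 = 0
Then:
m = -1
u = 1/3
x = 7/10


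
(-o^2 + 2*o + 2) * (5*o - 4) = -5*o^3 + 14*o^2 + 2*o - 8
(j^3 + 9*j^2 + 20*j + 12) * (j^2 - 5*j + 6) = j^5 + 4*j^4 - 19*j^3 - 34*j^2 + 60*j + 72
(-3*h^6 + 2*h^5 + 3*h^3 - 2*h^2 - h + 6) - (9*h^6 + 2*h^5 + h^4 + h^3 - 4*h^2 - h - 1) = -12*h^6 - h^4 + 2*h^3 + 2*h^2 + 7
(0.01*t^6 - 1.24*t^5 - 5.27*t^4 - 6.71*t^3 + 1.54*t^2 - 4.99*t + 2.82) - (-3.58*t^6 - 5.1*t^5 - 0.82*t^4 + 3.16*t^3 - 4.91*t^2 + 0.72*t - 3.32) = 3.59*t^6 + 3.86*t^5 - 4.45*t^4 - 9.87*t^3 + 6.45*t^2 - 5.71*t + 6.14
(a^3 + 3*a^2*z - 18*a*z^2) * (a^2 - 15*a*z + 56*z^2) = a^5 - 12*a^4*z - 7*a^3*z^2 + 438*a^2*z^3 - 1008*a*z^4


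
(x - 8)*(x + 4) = x^2 - 4*x - 32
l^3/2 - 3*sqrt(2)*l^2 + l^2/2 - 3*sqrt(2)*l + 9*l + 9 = (l/2 + 1/2)*(l - 3*sqrt(2))^2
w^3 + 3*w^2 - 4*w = w*(w - 1)*(w + 4)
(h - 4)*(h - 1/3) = h^2 - 13*h/3 + 4/3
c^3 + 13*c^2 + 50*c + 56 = (c + 2)*(c + 4)*(c + 7)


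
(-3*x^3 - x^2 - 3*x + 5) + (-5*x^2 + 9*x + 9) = -3*x^3 - 6*x^2 + 6*x + 14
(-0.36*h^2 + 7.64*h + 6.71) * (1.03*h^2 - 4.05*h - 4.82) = -0.3708*h^4 + 9.3272*h^3 - 22.2955*h^2 - 64.0003*h - 32.3422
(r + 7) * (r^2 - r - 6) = r^3 + 6*r^2 - 13*r - 42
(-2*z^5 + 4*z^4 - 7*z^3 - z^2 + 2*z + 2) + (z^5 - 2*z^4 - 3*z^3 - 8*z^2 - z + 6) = -z^5 + 2*z^4 - 10*z^3 - 9*z^2 + z + 8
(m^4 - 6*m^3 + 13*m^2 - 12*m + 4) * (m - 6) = m^5 - 12*m^4 + 49*m^3 - 90*m^2 + 76*m - 24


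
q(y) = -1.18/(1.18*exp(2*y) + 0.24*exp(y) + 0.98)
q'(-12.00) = 0.00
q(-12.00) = -1.20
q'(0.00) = 0.53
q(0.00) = -0.49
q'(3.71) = 0.00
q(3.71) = -0.00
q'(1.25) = 0.13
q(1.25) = -0.07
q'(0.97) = 0.21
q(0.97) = -0.12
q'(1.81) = 0.05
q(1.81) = -0.03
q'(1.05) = 0.18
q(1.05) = -0.10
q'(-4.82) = 0.00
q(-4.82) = -1.20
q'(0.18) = 0.49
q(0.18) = -0.40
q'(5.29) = 0.00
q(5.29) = -0.00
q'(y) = -1.18*(-2.36*exp(2*y) - 0.24*exp(y))/(1.18*exp(2*y) + 0.24*exp(y) + 0.98)^2 = (2.7848*exp(y) + 0.2832)*exp(y)/(1.18*exp(2*y) + 0.24*exp(y) + 0.98)^2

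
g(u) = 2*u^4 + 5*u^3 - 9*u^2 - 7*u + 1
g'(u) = 8*u^3 + 15*u^2 - 18*u - 7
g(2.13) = 34.74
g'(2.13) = 100.02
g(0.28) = -1.54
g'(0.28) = -10.69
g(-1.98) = -28.50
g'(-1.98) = 25.35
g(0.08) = 0.39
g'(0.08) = -8.34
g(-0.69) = 0.36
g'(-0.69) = 9.93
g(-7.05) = 2791.69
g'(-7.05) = -1937.78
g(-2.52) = -37.87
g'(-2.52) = 5.59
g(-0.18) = 1.94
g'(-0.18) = -3.32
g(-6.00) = 1231.00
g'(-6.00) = -1087.00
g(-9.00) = 8812.00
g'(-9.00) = -4462.00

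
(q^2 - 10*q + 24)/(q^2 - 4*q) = (q - 6)/q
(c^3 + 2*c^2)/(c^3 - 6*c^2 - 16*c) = c/(c - 8)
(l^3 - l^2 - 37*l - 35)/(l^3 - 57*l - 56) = (l^2 - 2*l - 35)/(l^2 - l - 56)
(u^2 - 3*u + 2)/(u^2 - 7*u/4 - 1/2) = 4*(u - 1)/(4*u + 1)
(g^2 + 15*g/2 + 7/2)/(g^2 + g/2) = (g + 7)/g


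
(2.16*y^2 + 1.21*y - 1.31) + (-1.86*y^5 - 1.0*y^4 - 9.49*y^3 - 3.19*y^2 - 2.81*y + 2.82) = -1.86*y^5 - 1.0*y^4 - 9.49*y^3 - 1.03*y^2 - 1.6*y + 1.51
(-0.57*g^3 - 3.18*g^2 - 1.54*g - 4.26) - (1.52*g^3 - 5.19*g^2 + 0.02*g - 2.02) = -2.09*g^3 + 2.01*g^2 - 1.56*g - 2.24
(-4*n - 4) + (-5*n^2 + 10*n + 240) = -5*n^2 + 6*n + 236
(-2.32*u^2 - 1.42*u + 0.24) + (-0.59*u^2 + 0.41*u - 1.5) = -2.91*u^2 - 1.01*u - 1.26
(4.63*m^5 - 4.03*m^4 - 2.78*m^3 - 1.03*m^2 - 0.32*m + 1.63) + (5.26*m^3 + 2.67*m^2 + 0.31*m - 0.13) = 4.63*m^5 - 4.03*m^4 + 2.48*m^3 + 1.64*m^2 - 0.01*m + 1.5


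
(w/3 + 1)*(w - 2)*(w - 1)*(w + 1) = w^4/3 + w^3/3 - 7*w^2/3 - w/3 + 2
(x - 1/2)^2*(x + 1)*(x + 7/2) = x^4 + 7*x^3/2 - 3*x^2/4 - 19*x/8 + 7/8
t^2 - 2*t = t*(t - 2)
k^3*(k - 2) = k^4 - 2*k^3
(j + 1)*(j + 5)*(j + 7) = j^3 + 13*j^2 + 47*j + 35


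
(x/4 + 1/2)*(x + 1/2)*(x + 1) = x^3/4 + 7*x^2/8 + 7*x/8 + 1/4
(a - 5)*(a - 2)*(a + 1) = a^3 - 6*a^2 + 3*a + 10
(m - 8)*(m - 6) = m^2 - 14*m + 48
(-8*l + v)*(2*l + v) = -16*l^2 - 6*l*v + v^2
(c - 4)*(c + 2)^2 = c^3 - 12*c - 16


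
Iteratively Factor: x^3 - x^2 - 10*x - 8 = (x + 1)*(x^2 - 2*x - 8) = (x - 4)*(x + 1)*(x + 2)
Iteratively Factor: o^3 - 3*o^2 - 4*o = (o)*(o^2 - 3*o - 4) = o*(o - 4)*(o + 1)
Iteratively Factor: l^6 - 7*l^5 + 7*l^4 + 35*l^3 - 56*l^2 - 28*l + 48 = (l + 2)*(l^5 - 9*l^4 + 25*l^3 - 15*l^2 - 26*l + 24) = (l - 1)*(l + 2)*(l^4 - 8*l^3 + 17*l^2 + 2*l - 24) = (l - 3)*(l - 1)*(l + 2)*(l^3 - 5*l^2 + 2*l + 8) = (l - 3)*(l - 1)*(l + 1)*(l + 2)*(l^2 - 6*l + 8) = (l - 3)*(l - 2)*(l - 1)*(l + 1)*(l + 2)*(l - 4)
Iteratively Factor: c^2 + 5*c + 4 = (c + 1)*(c + 4)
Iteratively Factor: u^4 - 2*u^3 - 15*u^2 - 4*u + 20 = (u - 1)*(u^3 - u^2 - 16*u - 20) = (u - 1)*(u + 2)*(u^2 - 3*u - 10) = (u - 5)*(u - 1)*(u + 2)*(u + 2)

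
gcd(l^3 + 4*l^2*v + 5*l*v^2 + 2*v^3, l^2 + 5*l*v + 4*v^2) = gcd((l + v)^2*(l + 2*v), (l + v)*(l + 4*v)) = l + v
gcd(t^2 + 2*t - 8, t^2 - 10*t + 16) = t - 2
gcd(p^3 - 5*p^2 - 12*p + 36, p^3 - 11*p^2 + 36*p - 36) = p^2 - 8*p + 12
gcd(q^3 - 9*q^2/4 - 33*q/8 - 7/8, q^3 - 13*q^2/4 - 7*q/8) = q^2 - 13*q/4 - 7/8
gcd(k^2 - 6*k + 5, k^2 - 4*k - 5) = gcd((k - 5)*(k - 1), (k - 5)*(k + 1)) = k - 5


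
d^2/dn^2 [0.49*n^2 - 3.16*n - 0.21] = 0.980000000000000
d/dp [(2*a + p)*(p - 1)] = 2*a + 2*p - 1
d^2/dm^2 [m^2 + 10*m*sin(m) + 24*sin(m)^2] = -10*m*sin(m) - 96*sin(m)^2 + 20*cos(m) + 50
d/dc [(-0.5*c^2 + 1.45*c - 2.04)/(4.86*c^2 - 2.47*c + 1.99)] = (-5.812*c^2 + 17.8388*c - 2.1533)/(23.6196*c^4 - 24.0084*c^3 + 25.4437*c^2 - 9.8306*c + 3.9601)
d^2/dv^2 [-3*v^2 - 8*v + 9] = -6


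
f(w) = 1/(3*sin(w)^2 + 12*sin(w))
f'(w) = (-6*sin(w)*cos(w) - 12*cos(w))/(3*sin(w)^2 + 12*sin(w))^2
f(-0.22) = -0.40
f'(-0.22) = -1.70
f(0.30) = 0.26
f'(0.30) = -0.91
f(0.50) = 0.16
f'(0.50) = -0.31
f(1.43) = 0.07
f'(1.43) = -0.01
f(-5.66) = 0.12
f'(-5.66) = -0.20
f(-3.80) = 0.12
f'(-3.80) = 0.17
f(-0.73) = -0.15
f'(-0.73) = -0.13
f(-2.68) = -0.21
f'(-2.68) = 0.37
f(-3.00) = -0.61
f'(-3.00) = 4.14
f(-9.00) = -0.23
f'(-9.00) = 0.44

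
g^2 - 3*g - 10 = (g - 5)*(g + 2)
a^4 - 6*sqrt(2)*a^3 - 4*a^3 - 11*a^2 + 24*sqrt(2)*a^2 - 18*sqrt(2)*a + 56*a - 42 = (a - 3)*(a - 1)*(a - 7*sqrt(2))*(a + sqrt(2))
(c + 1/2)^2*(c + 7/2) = c^3 + 9*c^2/2 + 15*c/4 + 7/8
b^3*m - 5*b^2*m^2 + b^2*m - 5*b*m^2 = b*(b - 5*m)*(b*m + m)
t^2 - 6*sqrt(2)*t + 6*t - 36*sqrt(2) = (t + 6)*(t - 6*sqrt(2))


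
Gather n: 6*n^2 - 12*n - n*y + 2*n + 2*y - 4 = 6*n^2 + n*(-y - 10) + 2*y - 4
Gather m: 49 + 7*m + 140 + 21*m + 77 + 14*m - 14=42*m + 252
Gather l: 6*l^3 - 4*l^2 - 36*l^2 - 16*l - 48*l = 6*l^3 - 40*l^2 - 64*l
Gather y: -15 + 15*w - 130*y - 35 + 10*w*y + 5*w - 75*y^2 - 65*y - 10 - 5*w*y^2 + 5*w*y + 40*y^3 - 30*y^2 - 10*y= 20*w + 40*y^3 + y^2*(-5*w - 105) + y*(15*w - 205) - 60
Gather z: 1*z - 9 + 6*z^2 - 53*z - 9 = 6*z^2 - 52*z - 18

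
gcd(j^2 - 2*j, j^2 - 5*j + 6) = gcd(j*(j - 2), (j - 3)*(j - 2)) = j - 2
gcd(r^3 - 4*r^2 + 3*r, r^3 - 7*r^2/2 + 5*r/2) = r^2 - r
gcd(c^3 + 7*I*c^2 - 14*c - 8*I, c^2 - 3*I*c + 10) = c + 2*I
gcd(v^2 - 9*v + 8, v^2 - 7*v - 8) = v - 8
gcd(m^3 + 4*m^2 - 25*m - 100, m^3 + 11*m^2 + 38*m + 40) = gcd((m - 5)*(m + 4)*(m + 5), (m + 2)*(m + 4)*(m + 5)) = m^2 + 9*m + 20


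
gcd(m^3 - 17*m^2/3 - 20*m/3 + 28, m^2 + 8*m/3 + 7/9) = m + 7/3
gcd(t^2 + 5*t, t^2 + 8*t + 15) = t + 5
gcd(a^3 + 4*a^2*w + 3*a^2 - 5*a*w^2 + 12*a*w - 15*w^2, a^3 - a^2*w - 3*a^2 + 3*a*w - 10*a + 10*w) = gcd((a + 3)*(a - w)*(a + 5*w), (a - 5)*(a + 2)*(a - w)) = -a + w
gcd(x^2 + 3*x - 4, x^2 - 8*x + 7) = x - 1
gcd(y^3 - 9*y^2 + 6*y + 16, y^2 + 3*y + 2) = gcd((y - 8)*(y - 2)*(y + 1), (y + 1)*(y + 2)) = y + 1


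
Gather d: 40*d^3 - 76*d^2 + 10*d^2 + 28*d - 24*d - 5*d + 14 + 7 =40*d^3 - 66*d^2 - d + 21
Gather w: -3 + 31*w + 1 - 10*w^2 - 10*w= -10*w^2 + 21*w - 2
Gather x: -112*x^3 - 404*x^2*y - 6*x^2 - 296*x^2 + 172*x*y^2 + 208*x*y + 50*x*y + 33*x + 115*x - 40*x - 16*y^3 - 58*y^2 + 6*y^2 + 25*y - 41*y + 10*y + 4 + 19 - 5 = -112*x^3 + x^2*(-404*y - 302) + x*(172*y^2 + 258*y + 108) - 16*y^3 - 52*y^2 - 6*y + 18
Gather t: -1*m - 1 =-m - 1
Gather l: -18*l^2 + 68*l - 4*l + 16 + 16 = -18*l^2 + 64*l + 32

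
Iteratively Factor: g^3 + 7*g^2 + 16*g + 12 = (g + 2)*(g^2 + 5*g + 6) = (g + 2)*(g + 3)*(g + 2)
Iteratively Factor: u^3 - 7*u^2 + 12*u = (u - 3)*(u^2 - 4*u) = u*(u - 3)*(u - 4)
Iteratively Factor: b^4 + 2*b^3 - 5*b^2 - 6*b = (b + 1)*(b^3 + b^2 - 6*b) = b*(b + 1)*(b^2 + b - 6) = b*(b + 1)*(b + 3)*(b - 2)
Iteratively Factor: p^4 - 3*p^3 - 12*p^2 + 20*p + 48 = (p + 2)*(p^3 - 5*p^2 - 2*p + 24) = (p + 2)^2*(p^2 - 7*p + 12) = (p - 3)*(p + 2)^2*(p - 4)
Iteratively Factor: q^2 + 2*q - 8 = (q - 2)*(q + 4)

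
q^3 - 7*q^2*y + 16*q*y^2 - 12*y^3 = (q - 3*y)*(q - 2*y)^2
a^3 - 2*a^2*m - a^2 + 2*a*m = a*(a - 1)*(a - 2*m)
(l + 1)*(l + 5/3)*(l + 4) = l^3 + 20*l^2/3 + 37*l/3 + 20/3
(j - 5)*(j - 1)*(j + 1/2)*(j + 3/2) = j^4 - 4*j^3 - 25*j^2/4 + 11*j/2 + 15/4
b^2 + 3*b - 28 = (b - 4)*(b + 7)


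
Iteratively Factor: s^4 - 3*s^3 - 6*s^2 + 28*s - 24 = (s - 2)*(s^3 - s^2 - 8*s + 12) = (s - 2)^2*(s^2 + s - 6) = (s - 2)^3*(s + 3)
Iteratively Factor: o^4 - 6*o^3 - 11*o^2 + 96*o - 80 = (o - 4)*(o^3 - 2*o^2 - 19*o + 20) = (o - 5)*(o - 4)*(o^2 + 3*o - 4) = (o - 5)*(o - 4)*(o + 4)*(o - 1)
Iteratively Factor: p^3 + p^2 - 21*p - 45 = (p - 5)*(p^2 + 6*p + 9) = (p - 5)*(p + 3)*(p + 3)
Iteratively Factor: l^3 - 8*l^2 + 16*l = (l)*(l^2 - 8*l + 16) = l*(l - 4)*(l - 4)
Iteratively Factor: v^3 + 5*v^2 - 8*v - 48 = (v - 3)*(v^2 + 8*v + 16) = (v - 3)*(v + 4)*(v + 4)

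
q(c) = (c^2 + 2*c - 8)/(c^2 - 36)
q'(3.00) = -0.35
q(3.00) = -0.26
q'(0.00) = -0.06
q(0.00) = 0.22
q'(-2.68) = 0.08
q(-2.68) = 0.21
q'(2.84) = -0.32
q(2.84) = -0.21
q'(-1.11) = -0.01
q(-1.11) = 0.26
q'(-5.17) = 1.91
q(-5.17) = -0.90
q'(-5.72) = 16.98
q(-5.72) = -4.05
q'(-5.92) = 208.31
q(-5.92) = -15.95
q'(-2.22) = 0.04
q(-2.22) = 0.24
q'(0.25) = -0.07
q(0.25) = 0.21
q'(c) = -2*c*(c^2 + 2*c - 8)/(c^2 - 36)^2 + (2*c + 2)/(c^2 - 36)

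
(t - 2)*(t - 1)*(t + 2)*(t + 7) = t^4 + 6*t^3 - 11*t^2 - 24*t + 28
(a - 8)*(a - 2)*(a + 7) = a^3 - 3*a^2 - 54*a + 112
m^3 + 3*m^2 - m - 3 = (m - 1)*(m + 1)*(m + 3)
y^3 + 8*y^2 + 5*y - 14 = (y - 1)*(y + 2)*(y + 7)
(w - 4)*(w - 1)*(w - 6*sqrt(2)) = w^3 - 6*sqrt(2)*w^2 - 5*w^2 + 4*w + 30*sqrt(2)*w - 24*sqrt(2)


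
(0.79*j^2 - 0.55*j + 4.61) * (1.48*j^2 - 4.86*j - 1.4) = 1.1692*j^4 - 4.6534*j^3 + 8.3898*j^2 - 21.6346*j - 6.454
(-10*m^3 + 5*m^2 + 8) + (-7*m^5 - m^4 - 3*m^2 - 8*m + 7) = -7*m^5 - m^4 - 10*m^3 + 2*m^2 - 8*m + 15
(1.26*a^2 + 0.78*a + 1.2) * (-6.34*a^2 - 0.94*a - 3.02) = -7.9884*a^4 - 6.1296*a^3 - 12.1464*a^2 - 3.4836*a - 3.624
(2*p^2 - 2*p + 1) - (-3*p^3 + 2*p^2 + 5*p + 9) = 3*p^3 - 7*p - 8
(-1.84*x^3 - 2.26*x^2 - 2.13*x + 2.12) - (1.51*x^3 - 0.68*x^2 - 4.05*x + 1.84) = -3.35*x^3 - 1.58*x^2 + 1.92*x + 0.28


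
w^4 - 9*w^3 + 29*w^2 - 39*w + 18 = (w - 3)^2*(w - 2)*(w - 1)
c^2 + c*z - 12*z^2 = (c - 3*z)*(c + 4*z)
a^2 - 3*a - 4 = (a - 4)*(a + 1)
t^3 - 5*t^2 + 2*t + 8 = (t - 4)*(t - 2)*(t + 1)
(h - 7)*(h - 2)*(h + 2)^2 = h^4 - 5*h^3 - 18*h^2 + 20*h + 56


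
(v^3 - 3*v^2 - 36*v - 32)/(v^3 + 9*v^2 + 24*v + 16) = (v - 8)/(v + 4)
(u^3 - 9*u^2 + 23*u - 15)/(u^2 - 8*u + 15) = u - 1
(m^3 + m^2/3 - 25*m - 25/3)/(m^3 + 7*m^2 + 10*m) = (3*m^2 - 14*m - 5)/(3*m*(m + 2))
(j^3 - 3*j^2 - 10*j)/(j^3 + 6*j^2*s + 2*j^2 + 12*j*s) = (j - 5)/(j + 6*s)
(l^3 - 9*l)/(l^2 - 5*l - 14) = l*(9 - l^2)/(-l^2 + 5*l + 14)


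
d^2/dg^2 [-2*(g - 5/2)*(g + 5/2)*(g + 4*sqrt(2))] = -12*g - 16*sqrt(2)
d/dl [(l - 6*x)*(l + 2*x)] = 2*l - 4*x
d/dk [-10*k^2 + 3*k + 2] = 3 - 20*k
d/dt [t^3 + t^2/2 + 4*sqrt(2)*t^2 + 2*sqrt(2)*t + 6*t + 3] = 3*t^2 + t + 8*sqrt(2)*t + 2*sqrt(2) + 6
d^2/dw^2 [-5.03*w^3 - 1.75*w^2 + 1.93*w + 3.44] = -30.18*w - 3.5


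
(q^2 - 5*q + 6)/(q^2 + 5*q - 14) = (q - 3)/(q + 7)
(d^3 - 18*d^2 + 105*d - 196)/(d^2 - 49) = (d^2 - 11*d + 28)/(d + 7)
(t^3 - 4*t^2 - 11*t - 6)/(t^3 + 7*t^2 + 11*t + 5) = (t - 6)/(t + 5)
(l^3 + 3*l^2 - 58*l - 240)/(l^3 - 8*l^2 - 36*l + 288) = (l + 5)/(l - 6)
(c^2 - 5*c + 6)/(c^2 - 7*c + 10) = (c - 3)/(c - 5)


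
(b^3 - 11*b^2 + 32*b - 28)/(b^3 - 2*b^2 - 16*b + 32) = (b^2 - 9*b + 14)/(b^2 - 16)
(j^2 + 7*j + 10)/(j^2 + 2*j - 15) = (j + 2)/(j - 3)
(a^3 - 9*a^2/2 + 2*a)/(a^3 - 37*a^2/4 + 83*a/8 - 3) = 4*a*(a - 4)/(4*a^2 - 35*a + 24)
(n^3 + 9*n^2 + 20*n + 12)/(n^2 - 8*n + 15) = (n^3 + 9*n^2 + 20*n + 12)/(n^2 - 8*n + 15)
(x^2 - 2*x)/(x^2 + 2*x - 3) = x*(x - 2)/(x^2 + 2*x - 3)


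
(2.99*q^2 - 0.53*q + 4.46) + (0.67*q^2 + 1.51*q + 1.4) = 3.66*q^2 + 0.98*q + 5.86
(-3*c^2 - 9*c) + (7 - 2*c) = -3*c^2 - 11*c + 7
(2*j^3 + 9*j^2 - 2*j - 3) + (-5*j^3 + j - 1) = -3*j^3 + 9*j^2 - j - 4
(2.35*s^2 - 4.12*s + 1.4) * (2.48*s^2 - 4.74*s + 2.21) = 5.828*s^4 - 21.3566*s^3 + 28.1943*s^2 - 15.7412*s + 3.094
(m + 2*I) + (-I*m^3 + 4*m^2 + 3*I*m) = -I*m^3 + 4*m^2 + m + 3*I*m + 2*I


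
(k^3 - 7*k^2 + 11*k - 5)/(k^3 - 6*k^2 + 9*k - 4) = (k - 5)/(k - 4)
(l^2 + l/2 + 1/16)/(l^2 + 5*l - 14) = (l^2 + l/2 + 1/16)/(l^2 + 5*l - 14)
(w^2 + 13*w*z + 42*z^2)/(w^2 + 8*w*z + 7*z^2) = (w + 6*z)/(w + z)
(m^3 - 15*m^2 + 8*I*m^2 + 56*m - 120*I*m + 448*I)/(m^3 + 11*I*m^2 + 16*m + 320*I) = (m^2 - 15*m + 56)/(m^2 + 3*I*m + 40)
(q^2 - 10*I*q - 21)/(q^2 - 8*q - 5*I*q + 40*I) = (q^2 - 10*I*q - 21)/(q^2 - 8*q - 5*I*q + 40*I)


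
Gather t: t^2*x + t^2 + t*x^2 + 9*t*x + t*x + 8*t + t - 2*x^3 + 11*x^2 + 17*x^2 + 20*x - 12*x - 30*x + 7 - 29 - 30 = t^2*(x + 1) + t*(x^2 + 10*x + 9) - 2*x^3 + 28*x^2 - 22*x - 52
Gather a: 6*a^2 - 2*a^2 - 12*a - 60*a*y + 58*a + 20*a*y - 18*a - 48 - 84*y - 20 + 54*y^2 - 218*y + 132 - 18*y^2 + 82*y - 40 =4*a^2 + a*(28 - 40*y) + 36*y^2 - 220*y + 24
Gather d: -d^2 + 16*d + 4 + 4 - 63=-d^2 + 16*d - 55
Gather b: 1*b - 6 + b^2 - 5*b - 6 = b^2 - 4*b - 12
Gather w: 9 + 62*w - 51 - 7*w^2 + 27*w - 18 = -7*w^2 + 89*w - 60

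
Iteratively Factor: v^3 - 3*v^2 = (v)*(v^2 - 3*v) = v^2*(v - 3)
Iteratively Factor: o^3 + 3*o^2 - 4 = (o + 2)*(o^2 + o - 2) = (o - 1)*(o + 2)*(o + 2)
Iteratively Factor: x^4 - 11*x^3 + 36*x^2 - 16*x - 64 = (x - 4)*(x^3 - 7*x^2 + 8*x + 16) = (x - 4)^2*(x^2 - 3*x - 4) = (x - 4)^2*(x + 1)*(x - 4)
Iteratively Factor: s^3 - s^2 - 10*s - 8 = (s + 1)*(s^2 - 2*s - 8) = (s - 4)*(s + 1)*(s + 2)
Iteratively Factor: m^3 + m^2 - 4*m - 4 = (m - 2)*(m^2 + 3*m + 2) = (m - 2)*(m + 1)*(m + 2)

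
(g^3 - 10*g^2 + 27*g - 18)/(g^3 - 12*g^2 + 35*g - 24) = (g - 6)/(g - 8)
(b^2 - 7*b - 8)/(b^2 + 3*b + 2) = (b - 8)/(b + 2)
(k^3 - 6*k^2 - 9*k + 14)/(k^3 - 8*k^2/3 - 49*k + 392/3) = 3*(k^2 + k - 2)/(3*k^2 + 13*k - 56)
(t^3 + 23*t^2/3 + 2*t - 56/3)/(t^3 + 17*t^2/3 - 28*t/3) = (t + 2)/t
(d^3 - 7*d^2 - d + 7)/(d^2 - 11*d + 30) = (d^3 - 7*d^2 - d + 7)/(d^2 - 11*d + 30)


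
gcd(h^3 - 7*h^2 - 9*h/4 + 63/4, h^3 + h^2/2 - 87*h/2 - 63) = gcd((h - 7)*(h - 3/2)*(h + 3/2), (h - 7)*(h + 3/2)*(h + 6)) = h^2 - 11*h/2 - 21/2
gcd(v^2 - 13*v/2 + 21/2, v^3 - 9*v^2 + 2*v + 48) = v - 3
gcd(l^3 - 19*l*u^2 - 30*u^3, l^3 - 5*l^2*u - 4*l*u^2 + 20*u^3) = -l^2 + 3*l*u + 10*u^2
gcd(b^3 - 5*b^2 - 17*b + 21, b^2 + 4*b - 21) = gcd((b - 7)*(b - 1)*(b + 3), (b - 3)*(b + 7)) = 1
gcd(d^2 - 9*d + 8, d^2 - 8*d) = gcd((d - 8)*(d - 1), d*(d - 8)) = d - 8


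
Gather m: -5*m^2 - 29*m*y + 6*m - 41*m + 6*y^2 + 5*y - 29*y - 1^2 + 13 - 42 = -5*m^2 + m*(-29*y - 35) + 6*y^2 - 24*y - 30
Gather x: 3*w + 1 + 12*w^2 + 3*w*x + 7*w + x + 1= 12*w^2 + 10*w + x*(3*w + 1) + 2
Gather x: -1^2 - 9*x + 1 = -9*x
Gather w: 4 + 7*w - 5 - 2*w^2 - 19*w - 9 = -2*w^2 - 12*w - 10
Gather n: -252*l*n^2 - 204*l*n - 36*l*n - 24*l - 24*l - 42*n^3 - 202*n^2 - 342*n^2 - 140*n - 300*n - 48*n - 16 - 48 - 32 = -48*l - 42*n^3 + n^2*(-252*l - 544) + n*(-240*l - 488) - 96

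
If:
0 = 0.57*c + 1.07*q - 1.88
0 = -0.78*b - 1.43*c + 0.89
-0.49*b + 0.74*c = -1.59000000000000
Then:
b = 2.29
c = -0.63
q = 2.09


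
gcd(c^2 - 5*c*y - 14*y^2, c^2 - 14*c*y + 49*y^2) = -c + 7*y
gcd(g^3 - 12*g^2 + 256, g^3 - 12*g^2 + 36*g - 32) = g - 8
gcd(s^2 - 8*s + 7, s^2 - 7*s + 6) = s - 1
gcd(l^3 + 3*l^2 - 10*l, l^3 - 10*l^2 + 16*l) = l^2 - 2*l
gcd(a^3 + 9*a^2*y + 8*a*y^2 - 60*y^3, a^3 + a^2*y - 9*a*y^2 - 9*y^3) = 1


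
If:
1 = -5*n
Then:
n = -1/5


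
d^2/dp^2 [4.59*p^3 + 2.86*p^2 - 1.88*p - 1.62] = 27.54*p + 5.72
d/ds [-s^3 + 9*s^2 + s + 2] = -3*s^2 + 18*s + 1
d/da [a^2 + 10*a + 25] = 2*a + 10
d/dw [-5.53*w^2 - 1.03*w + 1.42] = -11.06*w - 1.03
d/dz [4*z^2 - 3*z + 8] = 8*z - 3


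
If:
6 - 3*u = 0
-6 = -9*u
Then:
No Solution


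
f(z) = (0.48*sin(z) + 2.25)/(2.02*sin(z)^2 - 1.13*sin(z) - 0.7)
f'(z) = (-4.04*sin(z)*cos(z) + 1.13*cos(z))*(0.48*sin(z) + 2.25)/(2.02*sin(z)^2 - 1.13*sin(z) - 0.7)^2 + 0.48*cos(z)/(2.02*sin(z)^2 - 1.13*sin(z) - 0.7) = (-0.9696*sin(z)^2 - 9.09*sin(z) + 2.2065)*cos(z)/(4.0804*sin(z)^4 - 4.5652*sin(z)^3 - 1.5511*sin(z)^2 + 1.582*sin(z) + 0.49)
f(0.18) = -2.79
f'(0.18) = 0.77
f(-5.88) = -2.93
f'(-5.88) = -2.00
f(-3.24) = -2.90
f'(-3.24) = -2.07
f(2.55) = -3.59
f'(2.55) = 5.33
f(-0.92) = 1.26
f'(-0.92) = 2.45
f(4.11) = 1.16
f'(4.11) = -1.99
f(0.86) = -6.60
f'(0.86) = -21.77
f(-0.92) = 1.26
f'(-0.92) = 2.45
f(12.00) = 4.08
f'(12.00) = 24.12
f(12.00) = 4.08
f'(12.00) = 24.12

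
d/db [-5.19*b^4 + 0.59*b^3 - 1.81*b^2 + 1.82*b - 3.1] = -20.76*b^3 + 1.77*b^2 - 3.62*b + 1.82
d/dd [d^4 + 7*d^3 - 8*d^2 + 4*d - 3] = 4*d^3 + 21*d^2 - 16*d + 4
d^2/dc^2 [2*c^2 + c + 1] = 4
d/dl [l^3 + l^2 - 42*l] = 3*l^2 + 2*l - 42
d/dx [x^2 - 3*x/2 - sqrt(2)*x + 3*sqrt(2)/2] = 2*x - 3/2 - sqrt(2)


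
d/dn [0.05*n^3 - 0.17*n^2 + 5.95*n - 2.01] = 0.15*n^2 - 0.34*n + 5.95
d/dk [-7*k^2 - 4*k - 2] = -14*k - 4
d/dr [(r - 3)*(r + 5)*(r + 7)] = 3*r^2 + 18*r - 1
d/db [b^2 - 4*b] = 2*b - 4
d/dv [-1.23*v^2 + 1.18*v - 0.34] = 1.18 - 2.46*v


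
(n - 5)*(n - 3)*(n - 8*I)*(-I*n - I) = -I*n^4 - 8*n^3 + 7*I*n^3 + 56*n^2 - 7*I*n^2 - 56*n - 15*I*n - 120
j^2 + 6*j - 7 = (j - 1)*(j + 7)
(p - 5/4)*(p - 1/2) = p^2 - 7*p/4 + 5/8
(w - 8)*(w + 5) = w^2 - 3*w - 40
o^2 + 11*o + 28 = (o + 4)*(o + 7)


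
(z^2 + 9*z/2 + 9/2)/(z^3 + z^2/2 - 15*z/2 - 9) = (z + 3)/(z^2 - z - 6)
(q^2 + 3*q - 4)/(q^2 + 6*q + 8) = (q - 1)/(q + 2)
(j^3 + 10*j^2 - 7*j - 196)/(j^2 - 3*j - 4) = (j^2 + 14*j + 49)/(j + 1)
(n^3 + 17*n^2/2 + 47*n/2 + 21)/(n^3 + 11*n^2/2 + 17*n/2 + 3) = (2*n + 7)/(2*n + 1)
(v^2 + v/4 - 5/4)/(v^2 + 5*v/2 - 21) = (4*v^2 + v - 5)/(2*(2*v^2 + 5*v - 42))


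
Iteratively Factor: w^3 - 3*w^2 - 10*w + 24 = (w - 2)*(w^2 - w - 12) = (w - 4)*(w - 2)*(w + 3)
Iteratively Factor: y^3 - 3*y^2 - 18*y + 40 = (y + 4)*(y^2 - 7*y + 10) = (y - 5)*(y + 4)*(y - 2)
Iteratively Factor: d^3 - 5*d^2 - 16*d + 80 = (d - 5)*(d^2 - 16) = (d - 5)*(d + 4)*(d - 4)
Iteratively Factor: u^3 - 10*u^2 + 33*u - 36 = (u - 3)*(u^2 - 7*u + 12) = (u - 4)*(u - 3)*(u - 3)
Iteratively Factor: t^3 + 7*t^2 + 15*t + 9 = (t + 1)*(t^2 + 6*t + 9) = (t + 1)*(t + 3)*(t + 3)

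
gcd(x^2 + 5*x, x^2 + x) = x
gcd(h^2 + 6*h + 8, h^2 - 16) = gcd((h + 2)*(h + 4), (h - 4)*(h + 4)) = h + 4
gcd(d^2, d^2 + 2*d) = d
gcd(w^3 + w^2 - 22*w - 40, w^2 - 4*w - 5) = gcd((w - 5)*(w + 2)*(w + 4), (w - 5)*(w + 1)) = w - 5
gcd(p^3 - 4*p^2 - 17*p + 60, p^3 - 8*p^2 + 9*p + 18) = p - 3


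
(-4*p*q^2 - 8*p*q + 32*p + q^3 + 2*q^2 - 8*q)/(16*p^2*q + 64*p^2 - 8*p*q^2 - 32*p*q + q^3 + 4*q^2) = (2 - q)/(4*p - q)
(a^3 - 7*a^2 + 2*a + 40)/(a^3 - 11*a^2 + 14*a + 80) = (a - 4)/(a - 8)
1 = 1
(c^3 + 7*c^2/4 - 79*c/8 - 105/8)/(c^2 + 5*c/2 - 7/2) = (4*c^2 - 7*c - 15)/(4*(c - 1))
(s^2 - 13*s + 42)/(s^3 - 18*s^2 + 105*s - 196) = (s - 6)/(s^2 - 11*s + 28)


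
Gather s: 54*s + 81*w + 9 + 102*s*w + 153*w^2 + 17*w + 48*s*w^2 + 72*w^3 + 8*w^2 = s*(48*w^2 + 102*w + 54) + 72*w^3 + 161*w^2 + 98*w + 9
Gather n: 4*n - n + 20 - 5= 3*n + 15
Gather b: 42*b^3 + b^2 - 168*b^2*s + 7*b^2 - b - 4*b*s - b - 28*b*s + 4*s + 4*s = 42*b^3 + b^2*(8 - 168*s) + b*(-32*s - 2) + 8*s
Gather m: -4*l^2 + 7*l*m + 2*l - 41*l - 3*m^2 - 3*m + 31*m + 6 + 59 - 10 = -4*l^2 - 39*l - 3*m^2 + m*(7*l + 28) + 55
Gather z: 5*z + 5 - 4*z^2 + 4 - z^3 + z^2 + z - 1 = -z^3 - 3*z^2 + 6*z + 8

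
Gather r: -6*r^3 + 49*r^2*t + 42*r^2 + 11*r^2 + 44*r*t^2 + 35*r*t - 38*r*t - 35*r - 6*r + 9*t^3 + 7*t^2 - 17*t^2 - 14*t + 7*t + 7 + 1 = -6*r^3 + r^2*(49*t + 53) + r*(44*t^2 - 3*t - 41) + 9*t^3 - 10*t^2 - 7*t + 8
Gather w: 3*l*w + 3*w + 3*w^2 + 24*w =3*w^2 + w*(3*l + 27)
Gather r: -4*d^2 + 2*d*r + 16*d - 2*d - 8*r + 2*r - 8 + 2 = -4*d^2 + 14*d + r*(2*d - 6) - 6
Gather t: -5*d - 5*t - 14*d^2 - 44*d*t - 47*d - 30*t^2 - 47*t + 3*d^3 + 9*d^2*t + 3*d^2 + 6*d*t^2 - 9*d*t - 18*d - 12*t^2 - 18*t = 3*d^3 - 11*d^2 - 70*d + t^2*(6*d - 42) + t*(9*d^2 - 53*d - 70)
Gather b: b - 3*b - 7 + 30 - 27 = -2*b - 4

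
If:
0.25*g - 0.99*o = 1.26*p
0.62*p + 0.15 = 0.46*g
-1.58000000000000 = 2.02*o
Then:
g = 1.58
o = -0.78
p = 0.93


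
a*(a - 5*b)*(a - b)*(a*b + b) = a^4*b - 6*a^3*b^2 + a^3*b + 5*a^2*b^3 - 6*a^2*b^2 + 5*a*b^3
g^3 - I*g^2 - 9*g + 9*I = (g - 3)*(g + 3)*(g - I)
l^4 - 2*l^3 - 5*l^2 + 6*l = l*(l - 3)*(l - 1)*(l + 2)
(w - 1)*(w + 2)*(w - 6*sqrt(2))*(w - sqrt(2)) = w^4 - 7*sqrt(2)*w^3 + w^3 - 7*sqrt(2)*w^2 + 10*w^2 + 12*w + 14*sqrt(2)*w - 24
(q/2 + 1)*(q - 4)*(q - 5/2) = q^3/2 - 9*q^2/4 - 3*q/2 + 10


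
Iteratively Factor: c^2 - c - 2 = (c + 1)*(c - 2)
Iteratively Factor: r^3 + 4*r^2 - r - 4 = (r - 1)*(r^2 + 5*r + 4) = (r - 1)*(r + 4)*(r + 1)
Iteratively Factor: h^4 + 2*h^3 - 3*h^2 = (h - 1)*(h^3 + 3*h^2) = h*(h - 1)*(h^2 + 3*h) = h*(h - 1)*(h + 3)*(h)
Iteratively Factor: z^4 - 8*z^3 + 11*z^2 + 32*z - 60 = (z - 2)*(z^3 - 6*z^2 - z + 30) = (z - 3)*(z - 2)*(z^2 - 3*z - 10) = (z - 3)*(z - 2)*(z + 2)*(z - 5)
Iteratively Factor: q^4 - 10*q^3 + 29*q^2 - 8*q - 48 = (q - 4)*(q^3 - 6*q^2 + 5*q + 12) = (q - 4)*(q - 3)*(q^2 - 3*q - 4) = (q - 4)*(q - 3)*(q + 1)*(q - 4)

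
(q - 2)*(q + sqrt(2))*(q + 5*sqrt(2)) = q^3 - 2*q^2 + 6*sqrt(2)*q^2 - 12*sqrt(2)*q + 10*q - 20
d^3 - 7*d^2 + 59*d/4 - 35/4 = (d - 7/2)*(d - 5/2)*(d - 1)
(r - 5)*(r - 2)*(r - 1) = r^3 - 8*r^2 + 17*r - 10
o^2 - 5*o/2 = o*(o - 5/2)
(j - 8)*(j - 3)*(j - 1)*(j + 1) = j^4 - 11*j^3 + 23*j^2 + 11*j - 24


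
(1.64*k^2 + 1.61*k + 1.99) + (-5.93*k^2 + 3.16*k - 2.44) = -4.29*k^2 + 4.77*k - 0.45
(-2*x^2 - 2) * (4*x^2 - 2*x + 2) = -8*x^4 + 4*x^3 - 12*x^2 + 4*x - 4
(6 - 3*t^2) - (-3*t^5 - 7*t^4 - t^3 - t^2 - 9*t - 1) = 3*t^5 + 7*t^4 + t^3 - 2*t^2 + 9*t + 7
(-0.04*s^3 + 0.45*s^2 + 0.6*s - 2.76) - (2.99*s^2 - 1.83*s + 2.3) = -0.04*s^3 - 2.54*s^2 + 2.43*s - 5.06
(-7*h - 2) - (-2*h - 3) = 1 - 5*h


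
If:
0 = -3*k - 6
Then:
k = -2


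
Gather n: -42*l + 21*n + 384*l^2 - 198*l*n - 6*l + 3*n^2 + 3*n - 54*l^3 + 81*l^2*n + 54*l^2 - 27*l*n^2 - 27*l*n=-54*l^3 + 438*l^2 - 48*l + n^2*(3 - 27*l) + n*(81*l^2 - 225*l + 24)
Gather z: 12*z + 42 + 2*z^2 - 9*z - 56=2*z^2 + 3*z - 14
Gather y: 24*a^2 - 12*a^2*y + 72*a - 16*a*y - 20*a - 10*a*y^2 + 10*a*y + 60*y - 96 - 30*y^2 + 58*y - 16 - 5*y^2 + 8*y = 24*a^2 + 52*a + y^2*(-10*a - 35) + y*(-12*a^2 - 6*a + 126) - 112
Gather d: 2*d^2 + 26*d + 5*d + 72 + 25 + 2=2*d^2 + 31*d + 99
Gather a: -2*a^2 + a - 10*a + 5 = -2*a^2 - 9*a + 5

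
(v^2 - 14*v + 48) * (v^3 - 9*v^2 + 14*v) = v^5 - 23*v^4 + 188*v^3 - 628*v^2 + 672*v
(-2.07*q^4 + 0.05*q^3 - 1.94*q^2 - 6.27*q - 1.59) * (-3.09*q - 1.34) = 6.3963*q^5 + 2.6193*q^4 + 5.9276*q^3 + 21.9739*q^2 + 13.3149*q + 2.1306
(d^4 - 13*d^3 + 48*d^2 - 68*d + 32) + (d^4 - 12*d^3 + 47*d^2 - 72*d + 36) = 2*d^4 - 25*d^3 + 95*d^2 - 140*d + 68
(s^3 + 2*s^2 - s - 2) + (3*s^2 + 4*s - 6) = s^3 + 5*s^2 + 3*s - 8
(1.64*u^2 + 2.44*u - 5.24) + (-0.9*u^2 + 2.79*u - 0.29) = 0.74*u^2 + 5.23*u - 5.53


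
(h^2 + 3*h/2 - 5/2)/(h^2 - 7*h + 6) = (h + 5/2)/(h - 6)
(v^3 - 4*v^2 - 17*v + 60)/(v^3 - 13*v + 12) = (v - 5)/(v - 1)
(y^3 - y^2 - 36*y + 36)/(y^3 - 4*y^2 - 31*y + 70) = (y^3 - y^2 - 36*y + 36)/(y^3 - 4*y^2 - 31*y + 70)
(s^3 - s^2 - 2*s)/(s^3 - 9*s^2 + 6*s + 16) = s/(s - 8)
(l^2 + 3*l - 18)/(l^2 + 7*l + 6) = (l - 3)/(l + 1)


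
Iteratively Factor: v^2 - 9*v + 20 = (v - 5)*(v - 4)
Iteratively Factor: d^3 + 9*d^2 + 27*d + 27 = (d + 3)*(d^2 + 6*d + 9) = (d + 3)^2*(d + 3)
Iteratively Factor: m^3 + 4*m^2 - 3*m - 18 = (m + 3)*(m^2 + m - 6) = (m - 2)*(m + 3)*(m + 3)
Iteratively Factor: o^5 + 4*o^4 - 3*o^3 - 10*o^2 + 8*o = (o + 2)*(o^4 + 2*o^3 - 7*o^2 + 4*o) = (o - 1)*(o + 2)*(o^3 + 3*o^2 - 4*o) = (o - 1)*(o + 2)*(o + 4)*(o^2 - o) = o*(o - 1)*(o + 2)*(o + 4)*(o - 1)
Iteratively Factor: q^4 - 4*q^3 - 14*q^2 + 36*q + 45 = (q - 5)*(q^3 + q^2 - 9*q - 9) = (q - 5)*(q + 1)*(q^2 - 9) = (q - 5)*(q - 3)*(q + 1)*(q + 3)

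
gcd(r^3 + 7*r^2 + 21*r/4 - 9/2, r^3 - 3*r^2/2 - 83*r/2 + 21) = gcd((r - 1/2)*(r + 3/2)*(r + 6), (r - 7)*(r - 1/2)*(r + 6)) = r^2 + 11*r/2 - 3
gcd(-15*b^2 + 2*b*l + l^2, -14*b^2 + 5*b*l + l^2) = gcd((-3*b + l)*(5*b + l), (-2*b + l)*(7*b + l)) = 1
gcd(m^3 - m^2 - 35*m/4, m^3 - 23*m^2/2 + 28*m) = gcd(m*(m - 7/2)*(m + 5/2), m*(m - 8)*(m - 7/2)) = m^2 - 7*m/2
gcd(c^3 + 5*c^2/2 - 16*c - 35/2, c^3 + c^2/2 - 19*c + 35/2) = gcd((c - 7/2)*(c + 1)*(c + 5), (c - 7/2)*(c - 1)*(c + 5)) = c^2 + 3*c/2 - 35/2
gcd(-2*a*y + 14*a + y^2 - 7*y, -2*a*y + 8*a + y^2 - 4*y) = -2*a + y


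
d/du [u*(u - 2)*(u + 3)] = 3*u^2 + 2*u - 6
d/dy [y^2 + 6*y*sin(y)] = 6*y*cos(y) + 2*y + 6*sin(y)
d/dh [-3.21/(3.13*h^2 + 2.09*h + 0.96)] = (20.0946*h + 6.7089)/(3.13*h^2 + 2.09*h + 0.96)^2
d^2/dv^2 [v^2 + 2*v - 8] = 2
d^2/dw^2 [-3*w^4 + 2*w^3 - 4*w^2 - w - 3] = -36*w^2 + 12*w - 8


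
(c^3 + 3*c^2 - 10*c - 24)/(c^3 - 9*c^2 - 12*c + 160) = (c^2 - c - 6)/(c^2 - 13*c + 40)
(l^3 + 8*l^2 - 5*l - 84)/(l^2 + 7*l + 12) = (l^2 + 4*l - 21)/(l + 3)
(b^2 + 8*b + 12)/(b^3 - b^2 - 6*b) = (b + 6)/(b*(b - 3))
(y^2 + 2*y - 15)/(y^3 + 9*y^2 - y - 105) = 1/(y + 7)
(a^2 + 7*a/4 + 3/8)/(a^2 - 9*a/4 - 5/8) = (2*a + 3)/(2*a - 5)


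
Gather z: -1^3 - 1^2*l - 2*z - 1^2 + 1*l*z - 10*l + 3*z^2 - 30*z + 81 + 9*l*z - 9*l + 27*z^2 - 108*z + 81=-20*l + 30*z^2 + z*(10*l - 140) + 160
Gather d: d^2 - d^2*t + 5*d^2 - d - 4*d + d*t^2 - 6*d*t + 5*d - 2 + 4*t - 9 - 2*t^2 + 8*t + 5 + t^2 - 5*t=d^2*(6 - t) + d*(t^2 - 6*t) - t^2 + 7*t - 6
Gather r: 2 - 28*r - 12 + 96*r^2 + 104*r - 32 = 96*r^2 + 76*r - 42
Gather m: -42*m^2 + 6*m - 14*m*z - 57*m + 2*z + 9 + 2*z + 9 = -42*m^2 + m*(-14*z - 51) + 4*z + 18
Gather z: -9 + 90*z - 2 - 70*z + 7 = 20*z - 4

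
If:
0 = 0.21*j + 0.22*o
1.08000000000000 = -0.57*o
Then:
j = 1.98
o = -1.89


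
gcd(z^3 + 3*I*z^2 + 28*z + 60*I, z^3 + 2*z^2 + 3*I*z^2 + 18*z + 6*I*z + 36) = z + 6*I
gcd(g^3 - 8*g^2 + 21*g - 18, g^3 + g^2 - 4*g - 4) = g - 2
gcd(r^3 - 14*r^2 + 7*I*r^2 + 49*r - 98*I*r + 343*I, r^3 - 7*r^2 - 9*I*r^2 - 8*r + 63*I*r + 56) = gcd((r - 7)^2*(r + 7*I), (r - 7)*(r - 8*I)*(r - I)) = r - 7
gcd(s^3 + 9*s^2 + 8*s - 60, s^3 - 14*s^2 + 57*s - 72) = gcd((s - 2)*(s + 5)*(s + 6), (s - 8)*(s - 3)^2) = 1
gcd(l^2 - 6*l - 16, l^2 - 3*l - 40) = l - 8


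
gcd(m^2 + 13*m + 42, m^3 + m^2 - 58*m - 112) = m + 7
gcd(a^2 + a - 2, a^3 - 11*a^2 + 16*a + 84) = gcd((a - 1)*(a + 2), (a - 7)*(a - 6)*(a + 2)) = a + 2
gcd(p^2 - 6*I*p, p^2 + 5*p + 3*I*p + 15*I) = 1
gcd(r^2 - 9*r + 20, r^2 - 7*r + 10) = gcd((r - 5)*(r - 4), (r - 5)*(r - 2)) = r - 5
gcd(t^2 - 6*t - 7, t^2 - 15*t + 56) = t - 7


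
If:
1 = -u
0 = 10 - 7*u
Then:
No Solution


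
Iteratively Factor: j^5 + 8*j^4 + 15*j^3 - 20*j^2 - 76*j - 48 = (j - 2)*(j^4 + 10*j^3 + 35*j^2 + 50*j + 24) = (j - 2)*(j + 4)*(j^3 + 6*j^2 + 11*j + 6) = (j - 2)*(j + 3)*(j + 4)*(j^2 + 3*j + 2) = (j - 2)*(j + 1)*(j + 3)*(j + 4)*(j + 2)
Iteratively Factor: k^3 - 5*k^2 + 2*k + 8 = (k - 2)*(k^2 - 3*k - 4) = (k - 4)*(k - 2)*(k + 1)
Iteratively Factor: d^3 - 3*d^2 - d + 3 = (d - 3)*(d^2 - 1) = (d - 3)*(d + 1)*(d - 1)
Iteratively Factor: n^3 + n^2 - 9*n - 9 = (n + 1)*(n^2 - 9) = (n - 3)*(n + 1)*(n + 3)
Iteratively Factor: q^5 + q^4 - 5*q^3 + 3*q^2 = (q - 1)*(q^4 + 2*q^3 - 3*q^2) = q*(q - 1)*(q^3 + 2*q^2 - 3*q) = q*(q - 1)*(q + 3)*(q^2 - q) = q^2*(q - 1)*(q + 3)*(q - 1)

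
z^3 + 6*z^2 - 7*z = z*(z - 1)*(z + 7)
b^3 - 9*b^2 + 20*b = b*(b - 5)*(b - 4)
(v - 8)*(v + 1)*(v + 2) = v^3 - 5*v^2 - 22*v - 16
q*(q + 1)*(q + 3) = q^3 + 4*q^2 + 3*q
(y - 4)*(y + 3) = y^2 - y - 12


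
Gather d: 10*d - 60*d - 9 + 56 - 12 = 35 - 50*d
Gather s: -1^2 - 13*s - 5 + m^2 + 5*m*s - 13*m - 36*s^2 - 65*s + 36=m^2 - 13*m - 36*s^2 + s*(5*m - 78) + 30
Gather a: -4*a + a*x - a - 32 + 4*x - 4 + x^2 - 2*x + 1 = a*(x - 5) + x^2 + 2*x - 35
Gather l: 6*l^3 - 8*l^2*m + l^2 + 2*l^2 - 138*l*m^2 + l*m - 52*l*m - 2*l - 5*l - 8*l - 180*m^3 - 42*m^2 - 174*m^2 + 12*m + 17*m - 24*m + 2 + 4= 6*l^3 + l^2*(3 - 8*m) + l*(-138*m^2 - 51*m - 15) - 180*m^3 - 216*m^2 + 5*m + 6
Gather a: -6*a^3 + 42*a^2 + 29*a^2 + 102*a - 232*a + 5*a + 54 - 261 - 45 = -6*a^3 + 71*a^2 - 125*a - 252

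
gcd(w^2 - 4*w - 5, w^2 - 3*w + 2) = 1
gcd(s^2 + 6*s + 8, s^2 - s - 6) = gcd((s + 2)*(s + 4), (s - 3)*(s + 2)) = s + 2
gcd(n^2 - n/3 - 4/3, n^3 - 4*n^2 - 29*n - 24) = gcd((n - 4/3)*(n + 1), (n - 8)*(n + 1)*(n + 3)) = n + 1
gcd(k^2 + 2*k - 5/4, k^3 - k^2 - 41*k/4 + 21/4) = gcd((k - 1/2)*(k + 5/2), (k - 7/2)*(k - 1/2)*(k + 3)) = k - 1/2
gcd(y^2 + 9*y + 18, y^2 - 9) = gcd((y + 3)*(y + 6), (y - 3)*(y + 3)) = y + 3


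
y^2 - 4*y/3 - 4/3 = (y - 2)*(y + 2/3)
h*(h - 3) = h^2 - 3*h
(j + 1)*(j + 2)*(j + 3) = j^3 + 6*j^2 + 11*j + 6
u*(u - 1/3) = u^2 - u/3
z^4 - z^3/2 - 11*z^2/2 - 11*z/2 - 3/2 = (z - 3)*(z + 1/2)*(z + 1)^2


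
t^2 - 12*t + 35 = (t - 7)*(t - 5)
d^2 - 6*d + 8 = (d - 4)*(d - 2)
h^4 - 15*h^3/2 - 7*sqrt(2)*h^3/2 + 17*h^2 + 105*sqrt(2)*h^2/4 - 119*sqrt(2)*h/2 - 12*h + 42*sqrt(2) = (h - 4)*(h - 2)*(h - 3/2)*(h - 7*sqrt(2)/2)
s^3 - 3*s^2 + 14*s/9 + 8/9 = (s - 2)*(s - 4/3)*(s + 1/3)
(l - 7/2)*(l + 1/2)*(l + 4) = l^3 + l^2 - 55*l/4 - 7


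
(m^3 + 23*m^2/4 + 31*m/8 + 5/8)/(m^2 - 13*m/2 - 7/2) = (4*m^2 + 21*m + 5)/(4*(m - 7))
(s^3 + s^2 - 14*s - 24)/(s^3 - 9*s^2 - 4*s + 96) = (s + 2)/(s - 8)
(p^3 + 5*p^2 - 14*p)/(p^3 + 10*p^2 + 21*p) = (p - 2)/(p + 3)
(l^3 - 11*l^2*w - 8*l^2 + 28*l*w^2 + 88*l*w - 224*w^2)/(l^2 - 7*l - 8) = (l^2 - 11*l*w + 28*w^2)/(l + 1)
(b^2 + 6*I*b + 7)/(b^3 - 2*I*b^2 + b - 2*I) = (b + 7*I)/(b^2 - I*b + 2)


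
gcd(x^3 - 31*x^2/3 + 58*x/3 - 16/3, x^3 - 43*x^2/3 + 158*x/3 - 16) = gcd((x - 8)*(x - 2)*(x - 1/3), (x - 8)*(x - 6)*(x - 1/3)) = x^2 - 25*x/3 + 8/3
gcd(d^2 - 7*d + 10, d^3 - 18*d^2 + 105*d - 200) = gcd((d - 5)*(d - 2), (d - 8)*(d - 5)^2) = d - 5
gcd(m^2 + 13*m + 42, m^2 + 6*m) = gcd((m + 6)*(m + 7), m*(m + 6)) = m + 6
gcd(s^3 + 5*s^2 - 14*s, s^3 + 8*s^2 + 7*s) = s^2 + 7*s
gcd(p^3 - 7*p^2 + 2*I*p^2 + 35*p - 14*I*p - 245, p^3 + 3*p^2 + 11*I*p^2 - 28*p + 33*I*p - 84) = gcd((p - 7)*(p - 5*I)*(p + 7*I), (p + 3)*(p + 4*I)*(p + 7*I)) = p + 7*I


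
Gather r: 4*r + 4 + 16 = 4*r + 20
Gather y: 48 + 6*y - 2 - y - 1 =5*y + 45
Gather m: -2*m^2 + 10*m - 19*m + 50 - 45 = -2*m^2 - 9*m + 5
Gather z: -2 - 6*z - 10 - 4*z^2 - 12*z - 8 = -4*z^2 - 18*z - 20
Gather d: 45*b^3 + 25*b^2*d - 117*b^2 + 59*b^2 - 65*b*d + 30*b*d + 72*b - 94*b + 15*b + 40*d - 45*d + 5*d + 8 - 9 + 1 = 45*b^3 - 58*b^2 - 7*b + d*(25*b^2 - 35*b)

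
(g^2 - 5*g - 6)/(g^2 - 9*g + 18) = (g + 1)/(g - 3)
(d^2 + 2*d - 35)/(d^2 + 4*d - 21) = (d - 5)/(d - 3)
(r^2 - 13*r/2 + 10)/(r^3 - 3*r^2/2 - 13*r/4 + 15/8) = 4*(r - 4)/(4*r^2 + 4*r - 3)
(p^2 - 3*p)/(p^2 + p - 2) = p*(p - 3)/(p^2 + p - 2)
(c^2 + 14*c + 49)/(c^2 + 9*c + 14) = (c + 7)/(c + 2)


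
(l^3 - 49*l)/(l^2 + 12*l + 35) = l*(l - 7)/(l + 5)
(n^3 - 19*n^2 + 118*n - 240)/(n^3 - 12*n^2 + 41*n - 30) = (n - 8)/(n - 1)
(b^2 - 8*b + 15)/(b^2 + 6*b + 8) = (b^2 - 8*b + 15)/(b^2 + 6*b + 8)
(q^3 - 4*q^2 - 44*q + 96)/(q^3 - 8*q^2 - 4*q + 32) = (q + 6)/(q + 2)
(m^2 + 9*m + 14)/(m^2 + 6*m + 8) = (m + 7)/(m + 4)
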